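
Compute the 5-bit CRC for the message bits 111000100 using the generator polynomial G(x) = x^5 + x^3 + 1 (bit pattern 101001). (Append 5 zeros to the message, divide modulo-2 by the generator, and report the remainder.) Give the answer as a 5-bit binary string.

01001

Append 5 zeros: 11100010000000. Divide by 101001 (XOR where the leading bit is 1):
  pos 0: 111000 XOR 101001 = 010001
  pos 1: 100011 XOR 101001 = 001010
  pos 3: 101000 XOR 101001 = 000001
  pos 8: 100000 XOR 101001 = 001001
Remainder (last 5 bits) = 01001. This is the CRC / FCS.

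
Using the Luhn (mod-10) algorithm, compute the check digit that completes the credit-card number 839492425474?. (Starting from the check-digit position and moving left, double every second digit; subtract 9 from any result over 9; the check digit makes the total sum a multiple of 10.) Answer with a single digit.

Partial digits right→left: 4 7 4 5 2 4 2 9 4 9 3 8
Double every second digit counting from the check-digit position (so the 1st, 3rd, 5th, ... of the partial from the right).
  doubled (with −9 where >9): 8 8 4 4 8 6 → sum 38
  kept as-is: 7 5 4 9 9 8 → sum 42
Total = 38 + 42 = 80.
Check digit = (10 − (80 mod 10)) mod 10 = 0.

0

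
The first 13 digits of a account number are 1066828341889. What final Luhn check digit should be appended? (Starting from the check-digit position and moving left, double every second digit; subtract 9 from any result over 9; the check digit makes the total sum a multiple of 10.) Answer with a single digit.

7

Partial digits right→left: 9 8 8 1 4 3 8 2 8 6 6 0 1
Double every second digit counting from the check-digit position (so the 1st, 3rd, 5th, ... of the partial from the right).
  doubled (with −9 where >9): 9 7 8 7 7 3 2 → sum 43
  kept as-is: 8 1 3 2 6 0 → sum 20
Total = 43 + 20 = 63.
Check digit = (10 − (63 mod 10)) mod 10 = 7.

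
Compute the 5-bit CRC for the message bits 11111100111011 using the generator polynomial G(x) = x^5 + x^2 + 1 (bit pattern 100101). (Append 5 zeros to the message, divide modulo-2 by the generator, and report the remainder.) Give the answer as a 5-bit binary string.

11100

Append 5 zeros: 1111110011101100000. Divide by 100101 (XOR where the leading bit is 1):
  pos 0: 111111 XOR 100101 = 011010
  pos 1: 110100 XOR 100101 = 010001
  pos 2: 100010 XOR 100101 = 000111
  pos 5: 111111 XOR 100101 = 011010
  pos 6: 110100 XOR 100101 = 010001
  pos 7: 100011 XOR 100101 = 000110
  pos 10: 110100 XOR 100101 = 010001
  pos 11: 100010 XOR 100101 = 000111
Remainder (last 5 bits) = 11100. This is the CRC / FCS.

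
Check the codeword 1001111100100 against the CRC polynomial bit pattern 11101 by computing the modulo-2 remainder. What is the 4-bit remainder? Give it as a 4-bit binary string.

1101

Modulo-2 division of 1001111100100 by 11101:
  pos 0: 10011 XOR 11101 = 01110
  pos 1: 11101 XOR 11101 = 00000
  pos 6: 11001 XOR 11101 = 00100
  pos 8: 10000 XOR 11101 = 01101
Remainder = 1101 (nonzero — an error is detected).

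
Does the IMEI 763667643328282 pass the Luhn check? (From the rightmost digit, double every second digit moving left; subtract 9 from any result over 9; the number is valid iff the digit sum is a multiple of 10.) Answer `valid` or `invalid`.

valid

From the right, keep odd positions and double even positions (subtract 9 from any doubled value over 9):
  doubled (positions 2,4,...): 7 7 6 8 5 3 3 → sum 39
  kept (positions 1,3,...): 2 2 2 3 6 6 3 7 → sum 31
Total = 70.
70 mod 10 = 0, so the number is valid.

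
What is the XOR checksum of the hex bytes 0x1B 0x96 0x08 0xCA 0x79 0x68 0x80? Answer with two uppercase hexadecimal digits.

XOR the bytes together:
  start with 0x1B
  0x1B ⊕ 0x96 = 0x8D
  0x8D ⊕ 0x08 = 0x85
  0x85 ⊕ 0xCA = 0x4F
  0x4F ⊕ 0x79 = 0x36
  0x36 ⊕ 0x68 = 0x5E
  0x5E ⊕ 0x80 = 0xDE

DE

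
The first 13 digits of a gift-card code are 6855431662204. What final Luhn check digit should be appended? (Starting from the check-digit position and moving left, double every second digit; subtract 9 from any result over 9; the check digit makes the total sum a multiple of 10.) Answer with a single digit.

Partial digits right→left: 4 0 2 2 6 6 1 3 4 5 5 8 6
Double every second digit counting from the check-digit position (so the 1st, 3rd, 5th, ... of the partial from the right).
  doubled (with −9 where >9): 8 4 3 2 8 1 3 → sum 29
  kept as-is: 0 2 6 3 5 8 → sum 24
Total = 29 + 24 = 53.
Check digit = (10 − (53 mod 10)) mod 10 = 7.

7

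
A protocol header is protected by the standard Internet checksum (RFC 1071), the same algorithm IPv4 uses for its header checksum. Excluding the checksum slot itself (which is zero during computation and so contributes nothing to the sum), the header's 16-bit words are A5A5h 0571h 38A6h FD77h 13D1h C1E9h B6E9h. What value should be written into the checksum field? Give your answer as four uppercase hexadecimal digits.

One's-complement addition (fold any carry out of bit 15 back into bit 0):
  0xA5A5 + 0x0571 = 0x0AB16
  0xAB16 + 0x38A6 = 0x0E3BC
  0xE3BC + 0xFD77 = 0x1E133 → wrap carry → 0xE134
  0xE134 + 0x13D1 = 0x0F505
  0xF505 + 0xC1E9 = 0x1B6EE → wrap carry → 0xB6EF
  0xB6EF + 0xB6E9 = 0x16DD8 → wrap carry → 0x6DD9
One's-complement sum = 0x6DD9.
Checksum = ~0x6DD9 & 0xFFFF = 0x9226.

9226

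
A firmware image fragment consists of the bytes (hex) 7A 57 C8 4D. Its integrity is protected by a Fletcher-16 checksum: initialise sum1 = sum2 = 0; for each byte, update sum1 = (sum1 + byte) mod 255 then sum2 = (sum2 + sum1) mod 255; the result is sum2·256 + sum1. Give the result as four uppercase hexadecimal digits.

Running sums (mod 255):
  after byte 0 (7A): sum1=122, sum2=122
  after byte 1 (57): sum1=209, sum2=76
  after byte 2 (C8): sum1=154, sum2=230
  after byte 3 (4D): sum1=231, sum2=206
Checksum = sum2·256 + sum1 = 206·256 + 231 = 52967 = 0xCEE7.

CEE7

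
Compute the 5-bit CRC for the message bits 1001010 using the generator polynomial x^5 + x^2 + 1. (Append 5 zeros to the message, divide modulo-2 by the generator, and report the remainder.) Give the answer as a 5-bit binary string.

Append 5 zeros: 100101000000. Divide by 100101 (XOR where the leading bit is 1):
  pos 0: 100101 XOR 100101 = 000000
Remainder (last 5 bits) = 00000. This is the CRC / FCS.

00000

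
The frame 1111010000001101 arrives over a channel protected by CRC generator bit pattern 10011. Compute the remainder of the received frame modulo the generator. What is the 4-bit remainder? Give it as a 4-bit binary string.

0000

Modulo-2 division of 1111010000001101 by 10011:
  pos 0: 11110 XOR 10011 = 01101
  pos 1: 11011 XOR 10011 = 01000
  pos 2: 10000 XOR 10011 = 00011
  pos 5: 11000 XOR 10011 = 01011
  pos 6: 10110 XOR 10011 = 00101
  pos 8: 10101 XOR 10011 = 00110
  pos 10: 11010 XOR 10011 = 01001
  pos 11: 10011 XOR 10011 = 00000
Remainder = 0000 (zero — the frame passes the CRC check).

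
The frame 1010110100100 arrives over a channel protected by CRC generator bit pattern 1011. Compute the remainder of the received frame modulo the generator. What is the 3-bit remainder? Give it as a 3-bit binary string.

Modulo-2 division of 1010110100100 by 1011:
  pos 0: 1010 XOR 1011 = 0001
  pos 3: 1110 XOR 1011 = 0101
  pos 4: 1011 XOR 1011 = 0000
Remainder = 100 (nonzero — an error is detected).

100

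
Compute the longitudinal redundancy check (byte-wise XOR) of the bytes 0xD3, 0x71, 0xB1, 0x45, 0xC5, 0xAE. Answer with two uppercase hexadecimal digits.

3D

XOR the bytes together:
  start with 0xD3
  0xD3 ⊕ 0x71 = 0xA2
  0xA2 ⊕ 0xB1 = 0x13
  0x13 ⊕ 0x45 = 0x56
  0x56 ⊕ 0xC5 = 0x93
  0x93 ⊕ 0xAE = 0x3D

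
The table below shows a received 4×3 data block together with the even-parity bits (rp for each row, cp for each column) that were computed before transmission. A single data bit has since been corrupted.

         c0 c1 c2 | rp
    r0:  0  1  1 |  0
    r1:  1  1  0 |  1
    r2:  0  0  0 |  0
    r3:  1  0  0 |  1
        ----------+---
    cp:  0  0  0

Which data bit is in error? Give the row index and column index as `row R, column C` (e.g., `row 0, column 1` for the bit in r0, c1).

row 1, column 2

Recompute each row's even parity and compare to rp:
  r0: data parity 0, sent rp 0 → ok
  r1: data parity 0, sent rp 1 → mismatch
  r2: data parity 0, sent rp 0 → ok
  r3: data parity 1, sent rp 1 → ok
Recompute each column's even parity and compare to cp:
  c0: data parity 0, sent cp 0 → ok
  c1: data parity 0, sent cp 0 → ok
  c2: data parity 1, sent cp 0 → mismatch
Exactly one row (r1) and one column (c2) fail → the flipped bit is at their intersection.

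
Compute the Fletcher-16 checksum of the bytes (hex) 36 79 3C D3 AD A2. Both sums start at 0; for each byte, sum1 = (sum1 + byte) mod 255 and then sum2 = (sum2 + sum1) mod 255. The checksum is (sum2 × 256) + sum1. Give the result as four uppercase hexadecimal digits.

Running sums (mod 255):
  after byte 0 (36): sum1=54, sum2=54
  after byte 1 (79): sum1=175, sum2=229
  after byte 2 (3C): sum1=235, sum2=209
  after byte 3 (D3): sum1=191, sum2=145
  after byte 4 (AD): sum1=109, sum2=254
  after byte 5 (A2): sum1=16, sum2=15
Checksum = sum2·256 + sum1 = 15·256 + 16 = 3856 = 0x0F10.

0F10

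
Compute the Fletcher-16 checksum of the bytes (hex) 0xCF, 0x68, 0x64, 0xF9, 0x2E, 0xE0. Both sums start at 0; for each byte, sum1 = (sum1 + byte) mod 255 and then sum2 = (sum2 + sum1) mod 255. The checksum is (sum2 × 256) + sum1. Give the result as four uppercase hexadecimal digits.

A5A5

Running sums (mod 255):
  after byte 0 (0xCF): sum1=207, sum2=207
  after byte 1 (0x68): sum1=56, sum2=8
  after byte 2 (0x64): sum1=156, sum2=164
  after byte 3 (0xF9): sum1=150, sum2=59
  after byte 4 (0x2E): sum1=196, sum2=0
  after byte 5 (0xE0): sum1=165, sum2=165
Checksum = sum2·256 + sum1 = 165·256 + 165 = 42405 = 0xA5A5.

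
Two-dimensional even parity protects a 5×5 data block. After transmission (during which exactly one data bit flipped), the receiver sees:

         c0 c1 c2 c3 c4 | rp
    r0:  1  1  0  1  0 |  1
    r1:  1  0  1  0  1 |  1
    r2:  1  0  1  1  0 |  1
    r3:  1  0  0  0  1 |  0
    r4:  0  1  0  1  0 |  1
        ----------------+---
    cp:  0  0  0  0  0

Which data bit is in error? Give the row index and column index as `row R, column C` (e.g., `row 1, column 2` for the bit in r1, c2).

row 4, column 3

Recompute each row's even parity and compare to rp:
  r0: data parity 1, sent rp 1 → ok
  r1: data parity 1, sent rp 1 → ok
  r2: data parity 1, sent rp 1 → ok
  r3: data parity 0, sent rp 0 → ok
  r4: data parity 0, sent rp 1 → mismatch
Recompute each column's even parity and compare to cp:
  c0: data parity 0, sent cp 0 → ok
  c1: data parity 0, sent cp 0 → ok
  c2: data parity 0, sent cp 0 → ok
  c3: data parity 1, sent cp 0 → mismatch
  c4: data parity 0, sent cp 0 → ok
Exactly one row (r4) and one column (c3) fail → the flipped bit is at their intersection.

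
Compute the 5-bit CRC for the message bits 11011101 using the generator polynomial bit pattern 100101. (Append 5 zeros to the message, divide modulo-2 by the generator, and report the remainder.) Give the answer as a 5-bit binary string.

Append 5 zeros: 1101110100000. Divide by 100101 (XOR where the leading bit is 1):
  pos 0: 110111 XOR 100101 = 010010
  pos 1: 100100 XOR 100101 = 000001
  pos 6: 110000 XOR 100101 = 010101
  pos 7: 101010 XOR 100101 = 001111
Remainder (last 5 bits) = 01111. This is the CRC / FCS.

01111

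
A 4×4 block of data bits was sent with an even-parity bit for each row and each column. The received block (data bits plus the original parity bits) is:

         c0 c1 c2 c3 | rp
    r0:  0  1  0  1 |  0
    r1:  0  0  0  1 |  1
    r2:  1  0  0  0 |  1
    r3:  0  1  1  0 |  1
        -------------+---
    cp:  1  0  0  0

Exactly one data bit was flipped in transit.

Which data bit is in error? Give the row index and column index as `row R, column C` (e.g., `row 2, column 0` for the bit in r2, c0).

Recompute each row's even parity and compare to rp:
  r0: data parity 0, sent rp 0 → ok
  r1: data parity 1, sent rp 1 → ok
  r2: data parity 1, sent rp 1 → ok
  r3: data parity 0, sent rp 1 → mismatch
Recompute each column's even parity and compare to cp:
  c0: data parity 1, sent cp 1 → ok
  c1: data parity 0, sent cp 0 → ok
  c2: data parity 1, sent cp 0 → mismatch
  c3: data parity 0, sent cp 0 → ok
Exactly one row (r3) and one column (c2) fail → the flipped bit is at their intersection.

row 3, column 2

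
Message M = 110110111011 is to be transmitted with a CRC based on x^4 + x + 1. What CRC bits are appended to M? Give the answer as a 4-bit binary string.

1000

Append 4 zeros: 1101101110110000. Divide by 10011 (XOR where the leading bit is 1):
  pos 0: 11011 XOR 10011 = 01000
  pos 1: 10000 XOR 10011 = 00011
  pos 4: 11111 XOR 10011 = 01100
  pos 5: 11000 XOR 10011 = 01011
  pos 6: 10111 XOR 10011 = 00100
  pos 8: 10010 XOR 10011 = 00001
Remainder (last 4 bits) = 1000. This is the CRC / FCS.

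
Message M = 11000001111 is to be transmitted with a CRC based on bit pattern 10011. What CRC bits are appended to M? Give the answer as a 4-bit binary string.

0110

Append 4 zeros: 110000011110000. Divide by 10011 (XOR where the leading bit is 1):
  pos 0: 11000 XOR 10011 = 01011
  pos 1: 10110 XOR 10011 = 00101
  pos 3: 10101 XOR 10011 = 00110
  pos 5: 11011 XOR 10011 = 01000
  pos 6: 10001 XOR 10011 = 00010
  pos 9: 10000 XOR 10011 = 00011
Remainder (last 4 bits) = 0110. This is the CRC / FCS.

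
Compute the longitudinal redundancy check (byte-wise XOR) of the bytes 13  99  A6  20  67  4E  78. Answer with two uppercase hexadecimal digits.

5D

XOR the bytes together:
  start with 0x13
  0x13 ⊕ 0x99 = 0x8A
  0x8A ⊕ 0xA6 = 0x2C
  0x2C ⊕ 0x20 = 0x0C
  0x0C ⊕ 0x67 = 0x6B
  0x6B ⊕ 0x4E = 0x25
  0x25 ⊕ 0x78 = 0x5D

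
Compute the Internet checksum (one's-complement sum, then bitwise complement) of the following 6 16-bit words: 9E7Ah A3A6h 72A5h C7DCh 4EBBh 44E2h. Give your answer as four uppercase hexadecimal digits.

EFBE

One's-complement addition (fold any carry out of bit 15 back into bit 0):
  0x9E7A + 0xA3A6 = 0x14220 → wrap carry → 0x4221
  0x4221 + 0x72A5 = 0x0B4C6
  0xB4C6 + 0xC7DC = 0x17CA2 → wrap carry → 0x7CA3
  0x7CA3 + 0x4EBB = 0x0CB5E
  0xCB5E + 0x44E2 = 0x11040 → wrap carry → 0x1041
One's-complement sum = 0x1041.
Checksum = ~0x1041 & 0xFFFF = 0xEFBE.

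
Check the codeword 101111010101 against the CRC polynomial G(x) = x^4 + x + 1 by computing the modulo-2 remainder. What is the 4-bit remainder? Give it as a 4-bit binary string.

0000

Modulo-2 division of 101111010101 by 10011:
  pos 0: 10111 XOR 10011 = 00100
  pos 2: 10010 XOR 10011 = 00001
  pos 6: 11010 XOR 10011 = 01001
  pos 7: 10011 XOR 10011 = 00000
Remainder = 0000 (zero — the frame passes the CRC check).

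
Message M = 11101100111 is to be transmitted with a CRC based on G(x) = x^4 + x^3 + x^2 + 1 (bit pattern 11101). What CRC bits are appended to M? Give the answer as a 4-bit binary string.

Append 4 zeros: 111011001110000. Divide by 11101 (XOR where the leading bit is 1):
  pos 0: 11101 XOR 11101 = 00000
  pos 5: 10011 XOR 11101 = 01110
  pos 6: 11101 XOR 11101 = 00000
Remainder (last 4 bits) = 0000. This is the CRC / FCS.

0000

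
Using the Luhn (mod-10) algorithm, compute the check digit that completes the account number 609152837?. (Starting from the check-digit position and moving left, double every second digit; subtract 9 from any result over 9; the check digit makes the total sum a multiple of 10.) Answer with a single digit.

9

Partial digits right→left: 7 3 8 2 5 1 9 0 6
Double every second digit counting from the check-digit position (so the 1st, 3rd, 5th, ... of the partial from the right).
  doubled (with −9 where >9): 5 7 1 9 3 → sum 25
  kept as-is: 3 2 1 0 → sum 6
Total = 25 + 6 = 31.
Check digit = (10 − (31 mod 10)) mod 10 = 9.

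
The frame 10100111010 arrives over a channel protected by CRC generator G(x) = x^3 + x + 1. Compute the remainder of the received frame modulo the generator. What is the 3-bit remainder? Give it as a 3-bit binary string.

Modulo-2 division of 10100111010 by 1011:
  pos 0: 1010 XOR 1011 = 0001
  pos 3: 1011 XOR 1011 = 0000
  pos 7: 1010 XOR 1011 = 0001
Remainder = 001 (nonzero — an error is detected).

001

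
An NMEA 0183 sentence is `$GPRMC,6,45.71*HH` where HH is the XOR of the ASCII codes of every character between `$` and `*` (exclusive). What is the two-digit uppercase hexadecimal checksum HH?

54

XOR the ASCII codes of the payload characters:
  'G' = 0x47 → acc = 0x47
  'P' = 0x50 → acc = 0x17
  'R' = 0x52 → acc = 0x45
  'M' = 0x4D → acc = 0x08
  'C' = 0x43 → acc = 0x4B
  ',' = 0x2C → acc = 0x67
  '6' = 0x36 → acc = 0x51
  ',' = 0x2C → acc = 0x7D
  '4' = 0x34 → acc = 0x49
  '5' = 0x35 → acc = 0x7C
  '.' = 0x2E → acc = 0x52
  '7' = 0x37 → acc = 0x65
  '1' = 0x31 → acc = 0x54
Checksum = 0x54.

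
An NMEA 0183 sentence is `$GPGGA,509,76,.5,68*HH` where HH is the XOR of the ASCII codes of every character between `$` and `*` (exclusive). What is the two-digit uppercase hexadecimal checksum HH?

XOR the ASCII codes of the payload characters:
  'G' = 0x47 → acc = 0x47
  'P' = 0x50 → acc = 0x17
  'G' = 0x47 → acc = 0x50
  'G' = 0x47 → acc = 0x17
  'A' = 0x41 → acc = 0x56
  ',' = 0x2C → acc = 0x7A
  '5' = 0x35 → acc = 0x4F
  '0' = 0x30 → acc = 0x7F
  '9' = 0x39 → acc = 0x46
  ',' = 0x2C → acc = 0x6A
  '7' = 0x37 → acc = 0x5D
  '6' = 0x36 → acc = 0x6B
  ',' = 0x2C → acc = 0x47
  '.' = 0x2E → acc = 0x69
  '5' = 0x35 → acc = 0x5C
  ',' = 0x2C → acc = 0x70
  '6' = 0x36 → acc = 0x46
  '8' = 0x38 → acc = 0x7E
Checksum = 0x7E.

7E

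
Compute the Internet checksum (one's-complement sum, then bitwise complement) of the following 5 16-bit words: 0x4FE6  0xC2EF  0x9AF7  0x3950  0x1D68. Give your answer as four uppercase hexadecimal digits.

FB79

One's-complement addition (fold any carry out of bit 15 back into bit 0):
  0x4FE6 + 0xC2EF = 0x112D5 → wrap carry → 0x12D6
  0x12D6 + 0x9AF7 = 0x0ADCD
  0xADCD + 0x3950 = 0x0E71D
  0xE71D + 0x1D68 = 0x10485 → wrap carry → 0x0486
One's-complement sum = 0x0486.
Checksum = ~0x0486 & 0xFFFF = 0xFB79.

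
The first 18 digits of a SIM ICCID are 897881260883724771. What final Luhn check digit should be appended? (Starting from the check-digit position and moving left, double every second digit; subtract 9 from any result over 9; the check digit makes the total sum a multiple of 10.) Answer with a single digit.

4

Partial digits right→left: 1 7 7 4 2 7 3 8 8 0 6 2 1 8 8 7 9 8
Double every second digit counting from the check-digit position (so the 1st, 3rd, 5th, ... of the partial from the right).
  doubled (with −9 where >9): 2 5 4 6 7 3 2 7 9 → sum 45
  kept as-is: 7 4 7 8 0 2 8 7 8 → sum 51
Total = 45 + 51 = 96.
Check digit = (10 − (96 mod 10)) mod 10 = 4.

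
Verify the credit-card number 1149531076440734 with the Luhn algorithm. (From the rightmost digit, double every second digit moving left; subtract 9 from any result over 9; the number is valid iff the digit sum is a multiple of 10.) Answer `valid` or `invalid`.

From the right, keep odd positions and double even positions (subtract 9 from any doubled value over 9):
  doubled (positions 2,4,...): 6 0 8 5 2 1 8 2 → sum 32
  kept (positions 1,3,...): 4 7 4 6 0 3 9 1 → sum 34
Total = 66.
66 mod 10 = 6, so the number is invalid.

invalid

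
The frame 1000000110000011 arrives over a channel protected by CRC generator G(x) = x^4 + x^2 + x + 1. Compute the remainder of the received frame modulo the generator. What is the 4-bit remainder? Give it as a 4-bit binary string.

0010

Modulo-2 division of 1000000110000011 by 10111:
  pos 0: 10000 XOR 10111 = 00111
  pos 2: 11100 XOR 10111 = 01011
  pos 3: 10111 XOR 10111 = 00000
  pos 8: 10000 XOR 10111 = 00111
  pos 10: 11101 XOR 10111 = 01010
  pos 11: 10101 XOR 10111 = 00010
Remainder = 0010 (nonzero — an error is detected).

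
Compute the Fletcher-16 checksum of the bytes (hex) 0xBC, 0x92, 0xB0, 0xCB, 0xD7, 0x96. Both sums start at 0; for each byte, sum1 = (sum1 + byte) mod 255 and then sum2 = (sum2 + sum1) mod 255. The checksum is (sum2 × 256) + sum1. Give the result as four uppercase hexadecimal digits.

Running sums (mod 255):
  after byte 0 (0xBC): sum1=188, sum2=188
  after byte 1 (0x92): sum1=79, sum2=12
  after byte 2 (0xB0): sum1=0, sum2=12
  after byte 3 (0xCB): sum1=203, sum2=215
  after byte 4 (0xD7): sum1=163, sum2=123
  after byte 5 (0x96): sum1=58, sum2=181
Checksum = sum2·256 + sum1 = 181·256 + 58 = 46394 = 0xB53A.

B53A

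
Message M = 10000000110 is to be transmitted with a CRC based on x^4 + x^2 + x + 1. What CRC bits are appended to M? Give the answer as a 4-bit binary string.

0100

Append 4 zeros: 100000001100000. Divide by 10111 (XOR where the leading bit is 1):
  pos 0: 10000 XOR 10111 = 00111
  pos 2: 11100 XOR 10111 = 01011
  pos 3: 10110 XOR 10111 = 00001
  pos 7: 11100 XOR 10111 = 01011
  pos 8: 10110 XOR 10111 = 00001
Remainder (last 4 bits) = 0100. This is the CRC / FCS.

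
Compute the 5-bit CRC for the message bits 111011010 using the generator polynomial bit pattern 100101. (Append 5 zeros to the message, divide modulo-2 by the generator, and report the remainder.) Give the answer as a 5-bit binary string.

01000

Append 5 zeros: 11101101000000. Divide by 100101 (XOR where the leading bit is 1):
  pos 0: 111011 XOR 100101 = 011110
  pos 1: 111100 XOR 100101 = 011001
  pos 2: 110011 XOR 100101 = 010110
  pos 3: 101100 XOR 100101 = 001001
  pos 5: 100100 XOR 100101 = 000001
Remainder (last 5 bits) = 01000. This is the CRC / FCS.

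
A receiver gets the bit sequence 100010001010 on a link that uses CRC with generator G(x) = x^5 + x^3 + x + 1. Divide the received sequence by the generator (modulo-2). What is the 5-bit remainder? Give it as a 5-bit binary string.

Modulo-2 division of 100010001010 by 101011:
  pos 0: 100010 XOR 101011 = 001001
  pos 2: 100100 XOR 101011 = 001111
  pos 4: 111110 XOR 101011 = 010101
  pos 5: 101011 XOR 101011 = 000000
Remainder = 00000 (zero — the frame passes the CRC check).

00000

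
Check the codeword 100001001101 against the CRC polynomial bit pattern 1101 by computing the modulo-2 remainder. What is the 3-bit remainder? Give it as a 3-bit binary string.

001

Modulo-2 division of 100001001101 by 1101:
  pos 0: 1000 XOR 1101 = 0101
  pos 1: 1010 XOR 1101 = 0111
  pos 2: 1111 XOR 1101 = 0010
  pos 4: 1000 XOR 1101 = 0101
  pos 5: 1011 XOR 1101 = 0110
  pos 6: 1101 XOR 1101 = 0000
Remainder = 001 (nonzero — an error is detected).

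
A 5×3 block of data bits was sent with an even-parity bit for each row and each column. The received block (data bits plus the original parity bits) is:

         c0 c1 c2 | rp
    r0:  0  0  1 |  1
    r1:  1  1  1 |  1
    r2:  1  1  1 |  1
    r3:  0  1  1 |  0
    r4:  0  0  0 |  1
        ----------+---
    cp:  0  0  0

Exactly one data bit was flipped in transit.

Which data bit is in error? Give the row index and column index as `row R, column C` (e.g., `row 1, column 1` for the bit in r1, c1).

row 4, column 1

Recompute each row's even parity and compare to rp:
  r0: data parity 1, sent rp 1 → ok
  r1: data parity 1, sent rp 1 → ok
  r2: data parity 1, sent rp 1 → ok
  r3: data parity 0, sent rp 0 → ok
  r4: data parity 0, sent rp 1 → mismatch
Recompute each column's even parity and compare to cp:
  c0: data parity 0, sent cp 0 → ok
  c1: data parity 1, sent cp 0 → mismatch
  c2: data parity 0, sent cp 0 → ok
Exactly one row (r4) and one column (c1) fail → the flipped bit is at their intersection.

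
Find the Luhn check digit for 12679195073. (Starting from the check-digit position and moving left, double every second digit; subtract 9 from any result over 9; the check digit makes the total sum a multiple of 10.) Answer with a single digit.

9

Partial digits right→left: 3 7 0 5 9 1 9 7 6 2 1
Double every second digit counting from the check-digit position (so the 1st, 3rd, 5th, ... of the partial from the right).
  doubled (with −9 where >9): 6 0 9 9 3 2 → sum 29
  kept as-is: 7 5 1 7 2 → sum 22
Total = 29 + 22 = 51.
Check digit = (10 − (51 mod 10)) mod 10 = 9.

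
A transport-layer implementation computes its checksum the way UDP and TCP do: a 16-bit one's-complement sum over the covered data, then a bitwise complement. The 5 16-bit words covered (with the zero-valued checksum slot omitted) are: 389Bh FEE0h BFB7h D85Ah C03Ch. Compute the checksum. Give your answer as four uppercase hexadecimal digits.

7034

One's-complement addition (fold any carry out of bit 15 back into bit 0):
  0x389B + 0xFEE0 = 0x1377B → wrap carry → 0x377C
  0x377C + 0xBFB7 = 0x0F733
  0xF733 + 0xD85A = 0x1CF8D → wrap carry → 0xCF8E
  0xCF8E + 0xC03C = 0x18FCA → wrap carry → 0x8FCB
One's-complement sum = 0x8FCB.
Checksum = ~0x8FCB & 0xFFFF = 0x7034.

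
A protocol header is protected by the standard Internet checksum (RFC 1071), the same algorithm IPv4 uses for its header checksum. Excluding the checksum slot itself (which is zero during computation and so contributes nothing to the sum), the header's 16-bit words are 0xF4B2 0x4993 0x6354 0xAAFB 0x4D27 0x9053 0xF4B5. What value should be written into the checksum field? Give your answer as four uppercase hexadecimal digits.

E138

One's-complement addition (fold any carry out of bit 15 back into bit 0):
  0xF4B2 + 0x4993 = 0x13E45 → wrap carry → 0x3E46
  0x3E46 + 0x6354 = 0x0A19A
  0xA19A + 0xAAFB = 0x14C95 → wrap carry → 0x4C96
  0x4C96 + 0x4D27 = 0x099BD
  0x99BD + 0x9053 = 0x12A10 → wrap carry → 0x2A11
  0x2A11 + 0xF4B5 = 0x11EC6 → wrap carry → 0x1EC7
One's-complement sum = 0x1EC7.
Checksum = ~0x1EC7 & 0xFFFF = 0xE138.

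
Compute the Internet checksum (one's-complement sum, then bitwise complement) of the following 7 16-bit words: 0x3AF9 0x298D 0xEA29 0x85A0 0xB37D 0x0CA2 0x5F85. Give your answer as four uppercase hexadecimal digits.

0C0A

One's-complement addition (fold any carry out of bit 15 back into bit 0):
  0x3AF9 + 0x298D = 0x06486
  0x6486 + 0xEA29 = 0x14EAF → wrap carry → 0x4EB0
  0x4EB0 + 0x85A0 = 0x0D450
  0xD450 + 0xB37D = 0x187CD → wrap carry → 0x87CE
  0x87CE + 0x0CA2 = 0x09470
  0x9470 + 0x5F85 = 0x0F3F5
One's-complement sum = 0xF3F5.
Checksum = ~0xF3F5 & 0xFFFF = 0x0C0A.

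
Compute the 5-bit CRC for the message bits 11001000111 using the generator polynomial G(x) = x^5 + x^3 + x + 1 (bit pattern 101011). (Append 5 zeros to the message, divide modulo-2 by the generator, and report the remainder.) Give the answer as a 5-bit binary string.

Append 5 zeros: 1100100011100000. Divide by 101011 (XOR where the leading bit is 1):
  pos 0: 110010 XOR 101011 = 011001
  pos 1: 110010 XOR 101011 = 011001
  pos 2: 110010 XOR 101011 = 011001
  pos 3: 110011 XOR 101011 = 011000
  pos 4: 110001 XOR 101011 = 011010
  pos 5: 110101 XOR 101011 = 011110
  pos 6: 111100 XOR 101011 = 010111
  pos 7: 101110 XOR 101011 = 000101
  pos 10: 101000 XOR 101011 = 000011
Remainder (last 5 bits) = 00011. This is the CRC / FCS.

00011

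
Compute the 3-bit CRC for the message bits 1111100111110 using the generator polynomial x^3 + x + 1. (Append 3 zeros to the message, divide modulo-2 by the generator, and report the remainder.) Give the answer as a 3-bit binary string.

000

Append 3 zeros: 1111100111110000. Divide by 1011 (XOR where the leading bit is 1):
  pos 0: 1111 XOR 1011 = 0100
  pos 1: 1001 XOR 1011 = 0010
  pos 3: 1000 XOR 1011 = 0011
  pos 5: 1111 XOR 1011 = 0100
  pos 6: 1001 XOR 1011 = 0010
  pos 8: 1011 XOR 1011 = 0000
Remainder (last 3 bits) = 000. This is the CRC / FCS.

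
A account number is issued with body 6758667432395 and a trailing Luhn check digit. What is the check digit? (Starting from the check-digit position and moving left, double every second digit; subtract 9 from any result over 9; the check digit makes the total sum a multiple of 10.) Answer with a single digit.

Partial digits right→left: 5 9 3 2 3 4 7 6 6 8 5 7 6
Double every second digit counting from the check-digit position (so the 1st, 3rd, 5th, ... of the partial from the right).
  doubled (with −9 where >9): 1 6 6 5 3 1 3 → sum 25
  kept as-is: 9 2 4 6 8 7 → sum 36
Total = 25 + 36 = 61.
Check digit = (10 − (61 mod 10)) mod 10 = 9.

9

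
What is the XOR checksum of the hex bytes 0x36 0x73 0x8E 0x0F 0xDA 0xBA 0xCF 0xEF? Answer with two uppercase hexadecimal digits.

84

XOR the bytes together:
  start with 0x36
  0x36 ⊕ 0x73 = 0x45
  0x45 ⊕ 0x8E = 0xCB
  0xCB ⊕ 0x0F = 0xC4
  0xC4 ⊕ 0xDA = 0x1E
  0x1E ⊕ 0xBA = 0xA4
  0xA4 ⊕ 0xCF = 0x6B
  0x6B ⊕ 0xEF = 0x84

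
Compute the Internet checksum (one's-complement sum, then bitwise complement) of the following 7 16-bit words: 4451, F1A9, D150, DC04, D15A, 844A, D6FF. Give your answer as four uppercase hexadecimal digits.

F009

One's-complement addition (fold any carry out of bit 15 back into bit 0):
  0x4451 + 0xF1A9 = 0x135FA → wrap carry → 0x35FB
  0x35FB + 0xD150 = 0x1074B → wrap carry → 0x074C
  0x074C + 0xDC04 = 0x0E350
  0xE350 + 0xD15A = 0x1B4AA → wrap carry → 0xB4AB
  0xB4AB + 0x844A = 0x138F5 → wrap carry → 0x38F6
  0x38F6 + 0xD6FF = 0x10FF5 → wrap carry → 0x0FF6
One's-complement sum = 0x0FF6.
Checksum = ~0x0FF6 & 0xFFFF = 0xF009.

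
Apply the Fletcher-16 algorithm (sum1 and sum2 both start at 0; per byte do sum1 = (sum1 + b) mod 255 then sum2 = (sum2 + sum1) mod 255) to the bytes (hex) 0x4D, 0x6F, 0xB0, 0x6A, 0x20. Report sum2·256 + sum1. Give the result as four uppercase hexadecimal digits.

Running sums (mod 255):
  after byte 0 (0x4D): sum1=77, sum2=77
  after byte 1 (0x6F): sum1=188, sum2=10
  after byte 2 (0xB0): sum1=109, sum2=119
  after byte 3 (0x6A): sum1=215, sum2=79
  after byte 4 (0x20): sum1=247, sum2=71
Checksum = sum2·256 + sum1 = 71·256 + 247 = 18423 = 0x47F7.

47F7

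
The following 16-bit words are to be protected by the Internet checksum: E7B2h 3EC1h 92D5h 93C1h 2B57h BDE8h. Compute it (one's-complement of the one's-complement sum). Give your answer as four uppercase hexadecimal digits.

C9B4

One's-complement addition (fold any carry out of bit 15 back into bit 0):
  0xE7B2 + 0x3EC1 = 0x12673 → wrap carry → 0x2674
  0x2674 + 0x92D5 = 0x0B949
  0xB949 + 0x93C1 = 0x14D0A → wrap carry → 0x4D0B
  0x4D0B + 0x2B57 = 0x07862
  0x7862 + 0xBDE8 = 0x1364A → wrap carry → 0x364B
One's-complement sum = 0x364B.
Checksum = ~0x364B & 0xFFFF = 0xC9B4.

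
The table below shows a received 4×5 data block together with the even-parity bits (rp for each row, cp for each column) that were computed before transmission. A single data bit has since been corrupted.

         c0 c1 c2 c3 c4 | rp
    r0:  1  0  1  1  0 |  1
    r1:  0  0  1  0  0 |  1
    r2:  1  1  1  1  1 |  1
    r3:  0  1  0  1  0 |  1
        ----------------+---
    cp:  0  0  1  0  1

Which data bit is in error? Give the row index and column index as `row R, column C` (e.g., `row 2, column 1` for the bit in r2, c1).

Recompute each row's even parity and compare to rp:
  r0: data parity 1, sent rp 1 → ok
  r1: data parity 1, sent rp 1 → ok
  r2: data parity 1, sent rp 1 → ok
  r3: data parity 0, sent rp 1 → mismatch
Recompute each column's even parity and compare to cp:
  c0: data parity 0, sent cp 0 → ok
  c1: data parity 0, sent cp 0 → ok
  c2: data parity 1, sent cp 1 → ok
  c3: data parity 1, sent cp 0 → mismatch
  c4: data parity 1, sent cp 1 → ok
Exactly one row (r3) and one column (c3) fail → the flipped bit is at their intersection.

row 3, column 3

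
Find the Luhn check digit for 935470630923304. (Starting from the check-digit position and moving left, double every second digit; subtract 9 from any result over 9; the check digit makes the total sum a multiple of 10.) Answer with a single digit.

2

Partial digits right→left: 4 0 3 3 2 9 0 3 6 0 7 4 5 3 9
Double every second digit counting from the check-digit position (so the 1st, 3rd, 5th, ... of the partial from the right).
  doubled (with −9 where >9): 8 6 4 0 3 5 1 9 → sum 36
  kept as-is: 0 3 9 3 0 4 3 → sum 22
Total = 36 + 22 = 58.
Check digit = (10 − (58 mod 10)) mod 10 = 2.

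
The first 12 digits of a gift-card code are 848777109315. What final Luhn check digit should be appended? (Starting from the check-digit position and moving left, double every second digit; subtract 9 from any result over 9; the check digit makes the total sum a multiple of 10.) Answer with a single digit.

Partial digits right→left: 5 1 3 9 0 1 7 7 7 8 4 8
Double every second digit counting from the check-digit position (so the 1st, 3rd, 5th, ... of the partial from the right).
  doubled (with −9 where >9): 1 6 0 5 5 8 → sum 25
  kept as-is: 1 9 1 7 8 8 → sum 34
Total = 25 + 34 = 59.
Check digit = (10 − (59 mod 10)) mod 10 = 1.

1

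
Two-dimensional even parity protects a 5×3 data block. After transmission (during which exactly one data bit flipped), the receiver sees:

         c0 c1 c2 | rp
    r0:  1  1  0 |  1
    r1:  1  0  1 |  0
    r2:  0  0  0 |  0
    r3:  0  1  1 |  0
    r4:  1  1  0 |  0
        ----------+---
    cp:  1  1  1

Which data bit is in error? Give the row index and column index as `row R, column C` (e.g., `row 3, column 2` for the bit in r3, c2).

Recompute each row's even parity and compare to rp:
  r0: data parity 0, sent rp 1 → mismatch
  r1: data parity 0, sent rp 0 → ok
  r2: data parity 0, sent rp 0 → ok
  r3: data parity 0, sent rp 0 → ok
  r4: data parity 0, sent rp 0 → ok
Recompute each column's even parity and compare to cp:
  c0: data parity 1, sent cp 1 → ok
  c1: data parity 1, sent cp 1 → ok
  c2: data parity 0, sent cp 1 → mismatch
Exactly one row (r0) and one column (c2) fail → the flipped bit is at their intersection.

row 0, column 2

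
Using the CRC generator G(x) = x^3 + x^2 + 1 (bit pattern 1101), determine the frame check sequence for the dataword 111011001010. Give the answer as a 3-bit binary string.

100

Append 3 zeros: 111011001010000. Divide by 1101 (XOR where the leading bit is 1):
  pos 0: 1110 XOR 1101 = 0011
  pos 2: 1111 XOR 1101 = 0010
  pos 4: 1000 XOR 1101 = 0101
  pos 5: 1011 XOR 1101 = 0110
  pos 6: 1100 XOR 1101 = 0001
  pos 9: 1100 XOR 1101 = 0001
Remainder (last 3 bits) = 100. This is the CRC / FCS.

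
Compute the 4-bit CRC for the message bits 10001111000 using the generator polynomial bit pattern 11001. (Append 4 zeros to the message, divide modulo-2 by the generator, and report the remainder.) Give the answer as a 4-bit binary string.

1010

Append 4 zeros: 100011110000000. Divide by 11001 (XOR where the leading bit is 1):
  pos 0: 10001 XOR 11001 = 01000
  pos 1: 10001 XOR 11001 = 01000
  pos 2: 10001 XOR 11001 = 01000
  pos 3: 10001 XOR 11001 = 01000
  pos 4: 10000 XOR 11001 = 01001
  pos 5: 10010 XOR 11001 = 01011
  pos 6: 10110 XOR 11001 = 01111
  pos 7: 11110 XOR 11001 = 00111
  pos 9: 11100 XOR 11001 = 00101
Remainder (last 4 bits) = 1010. This is the CRC / FCS.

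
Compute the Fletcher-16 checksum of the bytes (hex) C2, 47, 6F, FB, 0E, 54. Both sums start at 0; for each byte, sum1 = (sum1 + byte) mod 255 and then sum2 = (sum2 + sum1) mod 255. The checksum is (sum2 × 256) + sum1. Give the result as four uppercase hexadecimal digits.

Running sums (mod 255):
  after byte 0 (C2): sum1=194, sum2=194
  after byte 1 (47): sum1=10, sum2=204
  after byte 2 (6F): sum1=121, sum2=70
  after byte 3 (FB): sum1=117, sum2=187
  after byte 4 (0E): sum1=131, sum2=63
  after byte 5 (54): sum1=215, sum2=23
Checksum = sum2·256 + sum1 = 23·256 + 215 = 6103 = 0x17D7.

17D7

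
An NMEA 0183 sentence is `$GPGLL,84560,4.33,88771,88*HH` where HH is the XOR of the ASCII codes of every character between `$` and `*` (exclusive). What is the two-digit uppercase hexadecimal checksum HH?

XOR the ASCII codes of the payload characters:
  'G' = 0x47 → acc = 0x47
  'P' = 0x50 → acc = 0x17
  'G' = 0x47 → acc = 0x50
  'L' = 0x4C → acc = 0x1C
  'L' = 0x4C → acc = 0x50
  ',' = 0x2C → acc = 0x7C
  '8' = 0x38 → acc = 0x44
  '4' = 0x34 → acc = 0x70
  '5' = 0x35 → acc = 0x45
  '6' = 0x36 → acc = 0x73
  '0' = 0x30 → acc = 0x43
  ',' = 0x2C → acc = 0x6F
  '4' = 0x34 → acc = 0x5B
  '.' = 0x2E → acc = 0x75
  '3' = 0x33 → acc = 0x46
  '3' = 0x33 → acc = 0x75
  ',' = 0x2C → acc = 0x59
  '8' = 0x38 → acc = 0x61
  '8' = 0x38 → acc = 0x59
  '7' = 0x37 → acc = 0x6E
  '7' = 0x37 → acc = 0x59
  '1' = 0x31 → acc = 0x68
  ',' = 0x2C → acc = 0x44
  '8' = 0x38 → acc = 0x7C
  '8' = 0x38 → acc = 0x44
Checksum = 0x44.

44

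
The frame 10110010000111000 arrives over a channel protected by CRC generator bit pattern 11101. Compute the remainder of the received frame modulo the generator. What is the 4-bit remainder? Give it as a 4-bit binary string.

Modulo-2 division of 10110010000111000 by 11101:
  pos 0: 10110 XOR 11101 = 01011
  pos 1: 10110 XOR 11101 = 01011
  pos 2: 10111 XOR 11101 = 01010
  pos 3: 10100 XOR 11101 = 01001
  pos 4: 10010 XOR 11101 = 01111
  pos 5: 11110 XOR 11101 = 00011
  pos 8: 11011 XOR 11101 = 00110
  pos 10: 11010 XOR 11101 = 00111
  pos 12: 11100 XOR 11101 = 00001
Remainder = 0001 (nonzero — an error is detected).

0001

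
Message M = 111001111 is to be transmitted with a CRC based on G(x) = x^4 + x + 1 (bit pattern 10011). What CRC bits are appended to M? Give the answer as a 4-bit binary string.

0100

Append 4 zeros: 1110011110000. Divide by 10011 (XOR where the leading bit is 1):
  pos 0: 11100 XOR 10011 = 01111
  pos 1: 11111 XOR 10011 = 01100
  pos 2: 11001 XOR 10011 = 01010
  pos 3: 10101 XOR 10011 = 00110
  pos 5: 11010 XOR 10011 = 01001
  pos 6: 10010 XOR 10011 = 00001
Remainder (last 4 bits) = 0100. This is the CRC / FCS.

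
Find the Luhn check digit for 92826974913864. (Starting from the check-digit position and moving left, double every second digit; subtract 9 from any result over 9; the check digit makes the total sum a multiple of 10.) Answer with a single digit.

Partial digits right→left: 4 6 8 3 1 9 4 7 9 6 2 8 2 9
Double every second digit counting from the check-digit position (so the 1st, 3rd, 5th, ... of the partial from the right).
  doubled (with −9 where >9): 8 7 2 8 9 4 4 → sum 42
  kept as-is: 6 3 9 7 6 8 9 → sum 48
Total = 42 + 48 = 90.
Check digit = (10 − (90 mod 10)) mod 10 = 0.

0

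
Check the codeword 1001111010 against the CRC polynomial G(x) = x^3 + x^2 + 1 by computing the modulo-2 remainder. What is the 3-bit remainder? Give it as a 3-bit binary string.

Modulo-2 division of 1001111010 by 1101:
  pos 0: 1001 XOR 1101 = 0100
  pos 1: 1001 XOR 1101 = 0100
  pos 2: 1001 XOR 1101 = 0100
  pos 3: 1001 XOR 1101 = 0100
  pos 4: 1000 XOR 1101 = 0101
  pos 5: 1011 XOR 1101 = 0110
  pos 6: 1100 XOR 1101 = 0001
Remainder = 001 (nonzero — an error is detected).

001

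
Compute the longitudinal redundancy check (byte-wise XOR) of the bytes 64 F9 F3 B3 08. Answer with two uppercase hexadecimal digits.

D5

XOR the bytes together:
  start with 0x64
  0x64 ⊕ 0xF9 = 0x9D
  0x9D ⊕ 0xF3 = 0x6E
  0x6E ⊕ 0xB3 = 0xDD
  0xDD ⊕ 0x08 = 0xD5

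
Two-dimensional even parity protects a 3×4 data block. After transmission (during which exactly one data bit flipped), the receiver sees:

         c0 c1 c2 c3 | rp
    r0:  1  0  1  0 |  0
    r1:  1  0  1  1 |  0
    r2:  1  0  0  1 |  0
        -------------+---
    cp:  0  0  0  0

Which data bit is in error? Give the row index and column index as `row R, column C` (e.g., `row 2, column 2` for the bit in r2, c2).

row 1, column 0

Recompute each row's even parity and compare to rp:
  r0: data parity 0, sent rp 0 → ok
  r1: data parity 1, sent rp 0 → mismatch
  r2: data parity 0, sent rp 0 → ok
Recompute each column's even parity and compare to cp:
  c0: data parity 1, sent cp 0 → mismatch
  c1: data parity 0, sent cp 0 → ok
  c2: data parity 0, sent cp 0 → ok
  c3: data parity 0, sent cp 0 → ok
Exactly one row (r1) and one column (c0) fail → the flipped bit is at their intersection.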